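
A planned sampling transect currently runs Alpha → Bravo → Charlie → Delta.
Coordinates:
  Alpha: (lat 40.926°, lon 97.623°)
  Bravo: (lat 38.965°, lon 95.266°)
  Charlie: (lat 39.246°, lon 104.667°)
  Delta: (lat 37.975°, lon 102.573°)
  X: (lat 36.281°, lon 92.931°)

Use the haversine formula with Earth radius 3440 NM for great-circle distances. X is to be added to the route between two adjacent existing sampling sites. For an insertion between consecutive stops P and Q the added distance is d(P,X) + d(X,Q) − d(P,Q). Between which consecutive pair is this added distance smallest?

Added distance for inserting X between each consecutive pair:
Alpha–Bravo: 390.8 NM
Bravo–Charlie: 341.8 NM
Charlie–Delta: 932.3 NM
Smallest added distance is 341.8 NM, inserting between Bravo and Charlie.

between Bravo and Charlie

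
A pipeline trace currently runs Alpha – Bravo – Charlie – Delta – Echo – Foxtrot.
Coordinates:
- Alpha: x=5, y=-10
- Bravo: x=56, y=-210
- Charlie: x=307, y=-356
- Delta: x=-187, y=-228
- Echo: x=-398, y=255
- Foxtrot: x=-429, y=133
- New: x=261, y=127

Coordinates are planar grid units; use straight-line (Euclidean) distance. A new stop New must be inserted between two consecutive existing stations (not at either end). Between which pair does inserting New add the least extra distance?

Added distance for inserting New between each consecutive pair:
Alpha–Bravo: 478.4
Bravo–Charlie: 589.3
Charlie–Delta: 546.5
Delta–Echo: 715.8
Echo–Foxtrot: 1235.5
Smallest added distance is 478.4, inserting between Alpha and Bravo.

between Alpha and Bravo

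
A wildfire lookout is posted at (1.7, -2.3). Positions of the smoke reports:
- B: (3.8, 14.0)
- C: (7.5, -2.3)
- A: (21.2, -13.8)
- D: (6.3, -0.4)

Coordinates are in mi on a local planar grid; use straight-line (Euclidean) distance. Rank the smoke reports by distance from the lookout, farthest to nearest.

A, B, C, D

Computing each straight-line distance from (1.7, -2.3):
A (21.2, -13.8): 22.6 mi
B (3.8, 14.0): 16.4 mi
C (7.5, -2.3): 5.8 mi
D (6.3, -0.4): 5.0 mi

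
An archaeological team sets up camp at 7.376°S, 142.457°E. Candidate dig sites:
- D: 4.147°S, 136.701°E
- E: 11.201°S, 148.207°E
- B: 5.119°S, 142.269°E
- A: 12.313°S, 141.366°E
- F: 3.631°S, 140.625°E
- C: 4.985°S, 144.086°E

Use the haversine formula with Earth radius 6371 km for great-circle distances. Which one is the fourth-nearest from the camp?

Distances from the camp (7.376°S, 142.457°E):
B: 251.8 km
C: 321.1 km
F: 463.2 km
A: 561.8 km
D: 731.0 km
E: 760.8 km
The fourth-nearest is A at 561.8 km.

A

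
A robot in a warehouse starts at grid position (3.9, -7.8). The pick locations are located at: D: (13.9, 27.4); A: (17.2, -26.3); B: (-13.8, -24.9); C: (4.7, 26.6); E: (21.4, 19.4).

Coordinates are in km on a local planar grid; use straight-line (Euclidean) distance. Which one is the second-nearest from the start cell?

B

Distance to each, sorted:
A: 22.8 km
B: 24.6 km
E: 32.3 km
C: 34.4 km
D: 36.6 km
The second-nearest is B at 24.6 km.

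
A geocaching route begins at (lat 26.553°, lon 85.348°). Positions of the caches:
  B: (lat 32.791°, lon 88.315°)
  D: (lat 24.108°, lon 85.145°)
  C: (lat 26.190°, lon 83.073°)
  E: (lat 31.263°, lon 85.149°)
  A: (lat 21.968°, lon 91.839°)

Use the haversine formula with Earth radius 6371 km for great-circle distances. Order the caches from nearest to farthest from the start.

C, D, E, B, A

Computing each great-circle distance from (lat 26.553°, lon 85.348°):
C (lat 26.190°, lon 83.073°): 230.2 km
D (lat 24.108°, lon 85.145°): 272.6 km
E (lat 31.263°, lon 85.149°): 524.1 km
B (lat 32.791°, lon 88.315°): 750.4 km
A (lat 21.968°, lon 91.839°): 832.1 km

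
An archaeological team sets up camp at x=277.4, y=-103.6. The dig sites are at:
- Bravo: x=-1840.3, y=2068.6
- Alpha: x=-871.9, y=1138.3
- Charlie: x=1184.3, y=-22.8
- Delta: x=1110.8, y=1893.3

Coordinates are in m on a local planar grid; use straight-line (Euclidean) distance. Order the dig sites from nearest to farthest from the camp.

Charlie, Alpha, Delta, Bravo

Distance from the camp at x=277.4, y=-103.6 to each:
Charlie x=1184.3, y=-22.8: 910.5 m
Alpha x=-871.9, y=1138.3: 1692.1 m
Delta x=1110.8, y=1893.3: 2163.8 m
Bravo x=-1840.3, y=2068.6: 3033.7 m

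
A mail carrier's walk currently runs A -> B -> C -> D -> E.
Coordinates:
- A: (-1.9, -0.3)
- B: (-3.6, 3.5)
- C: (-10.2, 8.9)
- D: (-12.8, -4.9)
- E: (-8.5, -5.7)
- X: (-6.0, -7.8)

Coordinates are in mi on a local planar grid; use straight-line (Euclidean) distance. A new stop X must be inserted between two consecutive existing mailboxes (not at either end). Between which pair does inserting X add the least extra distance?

Added distance for inserting X between each consecutive pair:
A–B: 15.9 mi
B–C: 20.2 mi
C–D: 10.6 mi
D–E: 6.3 mi
Smallest added distance is 6.3 mi, inserting between D and E.

between D and E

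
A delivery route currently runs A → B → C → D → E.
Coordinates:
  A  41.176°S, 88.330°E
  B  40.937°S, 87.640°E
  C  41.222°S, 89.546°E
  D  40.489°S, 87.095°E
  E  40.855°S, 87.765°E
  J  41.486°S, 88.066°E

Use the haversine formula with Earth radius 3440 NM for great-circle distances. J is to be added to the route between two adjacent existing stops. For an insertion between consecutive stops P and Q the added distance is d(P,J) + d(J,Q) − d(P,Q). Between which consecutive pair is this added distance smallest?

between B and C

Added distance for inserting J between each consecutive pair:
A–B: 25.9 NM
B–C: 18.8 NM
C–D: 23.2 NM
D–E: 76.9 NM
Smallest added distance is 18.8 NM, inserting between B and C.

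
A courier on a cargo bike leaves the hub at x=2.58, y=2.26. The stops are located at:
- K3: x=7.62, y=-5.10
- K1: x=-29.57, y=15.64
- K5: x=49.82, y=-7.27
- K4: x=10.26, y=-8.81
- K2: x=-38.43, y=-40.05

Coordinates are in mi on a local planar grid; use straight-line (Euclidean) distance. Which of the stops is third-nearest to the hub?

K1

Distance to each, sorted:
K3: 8.9 mi
K4: 13.5 mi
K1: 34.8 mi
K5: 48.2 mi
K2: 58.9 mi
The third-nearest is K1 at 34.8 mi.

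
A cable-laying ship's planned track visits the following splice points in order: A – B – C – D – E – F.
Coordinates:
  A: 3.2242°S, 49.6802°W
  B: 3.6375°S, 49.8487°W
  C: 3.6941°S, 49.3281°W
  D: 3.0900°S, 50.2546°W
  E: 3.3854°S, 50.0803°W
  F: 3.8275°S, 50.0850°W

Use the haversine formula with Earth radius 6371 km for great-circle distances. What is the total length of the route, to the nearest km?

318 km

Leg distances:
A→B: 49.6 km  (cumulative 49.6 km)
B→C: 58.1 km  (cumulative 107.7 km)
C→D: 122.8 km  (cumulative 230.6 km)
D→E: 38.1 km  (cumulative 268.7 km)
E→F: 49.2 km  (cumulative 317.8 km)
Total route length ≈ 318 km.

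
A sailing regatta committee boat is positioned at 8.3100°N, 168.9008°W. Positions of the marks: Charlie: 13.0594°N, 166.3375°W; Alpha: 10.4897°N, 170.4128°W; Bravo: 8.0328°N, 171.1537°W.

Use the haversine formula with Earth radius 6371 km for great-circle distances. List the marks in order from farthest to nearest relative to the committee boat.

Distance from the committee boat at 8.3100°N, 168.9008°W to each:
Charlie 13.0594°N, 166.3375°W: 597.7 km
Alpha 10.4897°N, 170.4128°W: 293.7 km
Bravo 8.0328°N, 171.1537°W: 249.9 km

Charlie, Alpha, Bravo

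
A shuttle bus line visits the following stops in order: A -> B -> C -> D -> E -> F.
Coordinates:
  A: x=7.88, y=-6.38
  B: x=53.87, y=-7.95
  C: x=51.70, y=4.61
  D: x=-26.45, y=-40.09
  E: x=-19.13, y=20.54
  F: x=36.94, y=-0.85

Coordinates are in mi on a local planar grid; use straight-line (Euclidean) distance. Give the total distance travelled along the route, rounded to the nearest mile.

270 mi

Leg distances:
A→B: 46.0 mi  (cumulative 46.0 mi)
B→C: 12.7 mi  (cumulative 58.8 mi)
C→D: 90.0 mi  (cumulative 148.8 mi)
D→E: 61.1 mi  (cumulative 209.9 mi)
E→F: 60.0 mi  (cumulative 269.9 mi)
Total route length ≈ 270 mi.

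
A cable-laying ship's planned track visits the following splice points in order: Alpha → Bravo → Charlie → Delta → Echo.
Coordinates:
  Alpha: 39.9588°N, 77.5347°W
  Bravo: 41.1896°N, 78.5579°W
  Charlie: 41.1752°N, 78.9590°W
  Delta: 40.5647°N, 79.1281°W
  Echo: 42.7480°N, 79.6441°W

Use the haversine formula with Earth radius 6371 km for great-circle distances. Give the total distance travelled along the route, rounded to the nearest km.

Leg distances:
Alpha→Bravo: 161.9 km  (cumulative 161.9 km)
Bravo→Charlie: 33.6 km  (cumulative 195.5 km)
Charlie→Delta: 69.4 km  (cumulative 264.8 km)
Delta→Echo: 246.5 km  (cumulative 511.3 km)
Total route length ≈ 511 km.

511 km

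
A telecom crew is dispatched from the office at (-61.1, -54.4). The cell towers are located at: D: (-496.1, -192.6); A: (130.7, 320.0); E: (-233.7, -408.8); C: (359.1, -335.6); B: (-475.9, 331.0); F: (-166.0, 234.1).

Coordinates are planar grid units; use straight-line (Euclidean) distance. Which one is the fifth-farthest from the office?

E

Distances from the office ((-61.1, -54.4)):
B: 566.2
C: 505.6
D: 456.4
A: 420.7
E: 394.2
F: 307.0
The fifth-farthest is E at 394.2.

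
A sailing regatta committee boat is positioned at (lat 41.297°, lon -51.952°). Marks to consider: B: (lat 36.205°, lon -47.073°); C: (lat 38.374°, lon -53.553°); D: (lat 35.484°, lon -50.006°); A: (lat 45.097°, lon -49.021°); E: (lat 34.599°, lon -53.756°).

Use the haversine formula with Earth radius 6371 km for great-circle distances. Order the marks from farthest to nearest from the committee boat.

E, B, D, A, C

Distance from the committee boat at (lat 41.297°, lon -51.952°) to each:
E (lat 34.599°, lon -53.756°): 761.3 km
B (lat 36.205°, lon -47.073°): 706.5 km
D (lat 35.484°, lon -50.006°): 668.2 km
A (lat 45.097°, lon -49.021°): 484.7 km
C (lat 38.374°, lon -53.553°): 352.6 km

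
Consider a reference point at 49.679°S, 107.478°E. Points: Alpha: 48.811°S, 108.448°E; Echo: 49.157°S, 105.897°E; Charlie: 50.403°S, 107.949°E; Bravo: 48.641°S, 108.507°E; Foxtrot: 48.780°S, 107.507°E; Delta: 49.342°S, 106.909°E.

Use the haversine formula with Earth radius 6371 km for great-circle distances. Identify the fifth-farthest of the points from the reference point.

Distances from the reference point (49.679°S, 107.478°E):
Bravo: 137.5 km
Echo: 128.2 km
Alpha: 119.5 km
Foxtrot: 100.0 km
Charlie: 87.2 km
Delta: 55.6 km
The fifth-farthest is Charlie at 87.2 km.

Charlie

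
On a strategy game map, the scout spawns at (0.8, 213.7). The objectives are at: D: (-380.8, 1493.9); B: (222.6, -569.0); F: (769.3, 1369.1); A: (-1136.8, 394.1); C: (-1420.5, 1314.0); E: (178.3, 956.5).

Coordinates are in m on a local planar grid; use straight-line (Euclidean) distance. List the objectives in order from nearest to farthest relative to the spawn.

Distance from the spawn at (0.8, 213.7) to each:
E (178.3, 956.5): 763.7 m
B (222.6, -569.0): 813.5 m
A (-1136.8, 394.1): 1151.8 m
D (-380.8, 1493.9): 1335.9 m
F (769.3, 1369.1): 1387.6 m
C (-1420.5, 1314.0): 1797.4 m

E, B, A, D, F, C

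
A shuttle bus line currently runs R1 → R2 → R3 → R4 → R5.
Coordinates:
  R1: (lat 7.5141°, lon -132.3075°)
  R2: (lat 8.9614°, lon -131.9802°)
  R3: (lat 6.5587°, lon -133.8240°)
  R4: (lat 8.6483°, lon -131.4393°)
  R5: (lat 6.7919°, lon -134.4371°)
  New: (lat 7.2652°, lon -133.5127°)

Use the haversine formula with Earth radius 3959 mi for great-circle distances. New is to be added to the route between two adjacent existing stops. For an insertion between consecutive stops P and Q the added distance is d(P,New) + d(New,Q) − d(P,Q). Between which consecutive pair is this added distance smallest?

Added distance for inserting New between each consecutive pair:
R1–R2: 139.1 mi
R2–R3: 2.0 mi
R3–R4: 6.4 mi
R4–R5: 0.4 mi
Smallest added distance is 0.4 mi, inserting between R4 and R5.

between R4 and R5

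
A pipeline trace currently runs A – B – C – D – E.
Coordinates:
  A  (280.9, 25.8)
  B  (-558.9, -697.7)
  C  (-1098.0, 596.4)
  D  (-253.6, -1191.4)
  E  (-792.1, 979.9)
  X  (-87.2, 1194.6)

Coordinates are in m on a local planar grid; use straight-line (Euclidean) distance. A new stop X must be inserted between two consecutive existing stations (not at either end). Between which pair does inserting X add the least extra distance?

Added distance for inserting X between each consecutive pair:
A–B: 2067.1 m
B–C: 1722.9 m
C–D: 1589.2 m
D–E: 891.6 m
Smallest added distance is 891.6 m, inserting between D and E.

between D and E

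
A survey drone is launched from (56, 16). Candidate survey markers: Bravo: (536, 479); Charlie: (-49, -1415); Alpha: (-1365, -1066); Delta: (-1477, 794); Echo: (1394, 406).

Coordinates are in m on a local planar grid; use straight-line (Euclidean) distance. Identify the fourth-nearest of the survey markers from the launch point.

Distance to each, sorted:
Bravo: 666.9 m
Echo: 1393.7 m
Charlie: 1434.8 m
Delta: 1719.1 m
Alpha: 1786.0 m
The fourth-nearest is Delta at 1719.1 m.

Delta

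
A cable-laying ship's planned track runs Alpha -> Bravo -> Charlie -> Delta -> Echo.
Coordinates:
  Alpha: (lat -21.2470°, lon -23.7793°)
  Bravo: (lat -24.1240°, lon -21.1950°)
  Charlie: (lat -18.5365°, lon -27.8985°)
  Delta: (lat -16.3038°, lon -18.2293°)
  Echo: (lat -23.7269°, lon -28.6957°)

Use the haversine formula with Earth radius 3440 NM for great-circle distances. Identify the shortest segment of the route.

Leg distances:
Alpha→Bravo: 224.3 NM
Bravo→Charlie: 502.9 NM
Charlie→Delta: 569.8 NM
Delta→Echo: 739.2 NM
The shortest leg is Alpha–Bravo at 224.3 NM.

Alpha–Bravo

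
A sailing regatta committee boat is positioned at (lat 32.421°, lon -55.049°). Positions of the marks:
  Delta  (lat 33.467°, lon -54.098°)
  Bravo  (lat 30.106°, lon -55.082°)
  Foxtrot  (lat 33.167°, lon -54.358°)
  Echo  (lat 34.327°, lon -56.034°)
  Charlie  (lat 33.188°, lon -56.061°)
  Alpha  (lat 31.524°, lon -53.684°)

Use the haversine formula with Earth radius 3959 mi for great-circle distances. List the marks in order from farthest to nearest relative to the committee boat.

Distance from the committee boat at (lat 32.421°, lon -55.049°) to each:
Bravo (lat 30.106°, lon -55.082°): 160.0 mi
Echo (lat 34.327°, lon -56.034°): 143.4 mi
Alpha (lat 31.524°, lon -53.684°): 101.2 mi
Delta (lat 33.467°, lon -54.098°): 90.9 mi
Charlie (lat 33.188°, lon -56.061°): 79.1 mi
Foxtrot (lat 33.167°, lon -54.358°): 65.3 mi

Bravo, Echo, Alpha, Delta, Charlie, Foxtrot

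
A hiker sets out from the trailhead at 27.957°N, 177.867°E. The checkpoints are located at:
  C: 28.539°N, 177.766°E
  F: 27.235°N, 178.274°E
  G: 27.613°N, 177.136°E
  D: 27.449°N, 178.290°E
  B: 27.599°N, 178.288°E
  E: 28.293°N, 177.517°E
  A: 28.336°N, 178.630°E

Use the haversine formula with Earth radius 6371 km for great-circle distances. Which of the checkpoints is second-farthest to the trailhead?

Distance to each, sorted:
F: 89.7 km
A: 85.9 km
G: 81.5 km
D: 70.2 km
C: 65.5 km
B: 57.4 km
E: 50.7 km
The second-farthest is A at 85.9 km.

A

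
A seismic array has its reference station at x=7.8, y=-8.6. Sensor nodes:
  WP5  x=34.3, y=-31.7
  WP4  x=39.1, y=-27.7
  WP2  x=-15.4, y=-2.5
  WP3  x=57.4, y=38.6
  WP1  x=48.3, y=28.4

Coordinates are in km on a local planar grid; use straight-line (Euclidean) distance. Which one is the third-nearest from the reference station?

Distance to each, sorted:
WP2: 24.0 km
WP5: 35.2 km
WP4: 36.7 km
WP1: 54.9 km
WP3: 68.5 km
The third-nearest is WP4 at 36.7 km.

WP4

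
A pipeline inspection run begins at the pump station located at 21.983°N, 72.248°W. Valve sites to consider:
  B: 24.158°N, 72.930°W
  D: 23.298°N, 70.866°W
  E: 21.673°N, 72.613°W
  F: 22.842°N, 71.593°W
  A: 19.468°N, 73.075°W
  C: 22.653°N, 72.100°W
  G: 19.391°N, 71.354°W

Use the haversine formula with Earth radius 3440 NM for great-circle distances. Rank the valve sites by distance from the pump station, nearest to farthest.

E, C, F, D, B, A, G

Computing each great-circle distance from 21.983°N, 72.248°W:
E 21.673°N, 72.613°W: 27.6 NM
C 22.653°N, 72.100°W: 41.1 NM
F 22.842°N, 71.593°W: 63.1 NM
D 23.298°N, 70.866°W: 110.0 NM
B 24.158°N, 72.930°W: 135.9 NM
A 19.468°N, 73.075°W: 158.0 NM
G 19.391°N, 71.354°W: 163.5 NM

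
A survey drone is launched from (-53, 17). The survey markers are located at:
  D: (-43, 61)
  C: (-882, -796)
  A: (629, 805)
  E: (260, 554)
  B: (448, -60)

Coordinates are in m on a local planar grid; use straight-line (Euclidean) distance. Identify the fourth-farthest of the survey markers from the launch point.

B

Distance to each, sorted:
C: 1161.1 m
A: 1042.1 m
E: 621.6 m
B: 506.9 m
D: 45.1 m
The fourth-farthest is B at 506.9 m.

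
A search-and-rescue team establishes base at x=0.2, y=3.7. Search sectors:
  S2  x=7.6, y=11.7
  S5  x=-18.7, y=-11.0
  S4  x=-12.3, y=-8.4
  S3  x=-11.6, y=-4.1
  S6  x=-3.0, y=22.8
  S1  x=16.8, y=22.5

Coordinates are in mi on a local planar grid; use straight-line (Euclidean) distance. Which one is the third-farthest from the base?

Distances from the base (x=0.2, y=3.7):
S1: 25.1 mi
S5: 23.9 mi
S6: 19.4 mi
S4: 17.4 mi
S3: 14.1 mi
S2: 10.9 mi
The third-farthest is S6 at 19.4 mi.

S6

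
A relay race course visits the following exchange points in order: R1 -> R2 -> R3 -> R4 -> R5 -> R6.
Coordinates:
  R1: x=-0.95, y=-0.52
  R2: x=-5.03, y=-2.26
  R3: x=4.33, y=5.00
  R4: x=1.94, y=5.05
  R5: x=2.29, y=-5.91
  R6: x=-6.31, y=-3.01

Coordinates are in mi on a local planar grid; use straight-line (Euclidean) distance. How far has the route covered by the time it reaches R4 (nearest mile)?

Leg distances:
R1→R2: 4.4 mi  (cumulative 4.4 mi)
R2→R3: 11.8 mi  (cumulative 16.3 mi)
R3→R4: 2.4 mi  (cumulative 18.7 mi)
Cumulative distance at R4 ≈ 19 mi.

19 mi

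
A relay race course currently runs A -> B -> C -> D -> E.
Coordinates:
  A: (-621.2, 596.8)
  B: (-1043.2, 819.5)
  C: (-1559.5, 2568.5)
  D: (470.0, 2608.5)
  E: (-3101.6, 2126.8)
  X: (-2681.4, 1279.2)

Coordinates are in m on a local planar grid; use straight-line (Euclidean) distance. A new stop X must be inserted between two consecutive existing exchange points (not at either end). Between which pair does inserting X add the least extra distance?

between D and E

Added distance for inserting X between each consecutive pair:
A–B: 3394.6 m
B–C: 1586.9 m
C–D: 3099.5 m
D–E: 762.4 m
Smallest added distance is 762.4 m, inserting between D and E.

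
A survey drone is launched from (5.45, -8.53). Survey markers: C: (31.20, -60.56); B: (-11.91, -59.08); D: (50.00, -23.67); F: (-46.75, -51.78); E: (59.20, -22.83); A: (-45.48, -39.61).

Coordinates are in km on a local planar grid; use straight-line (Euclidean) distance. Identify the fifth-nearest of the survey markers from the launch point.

A

Distance to each, sorted:
D: 47.1 km
B: 53.4 km
E: 55.6 km
C: 58.1 km
A: 59.7 km
F: 67.8 km
The fifth-nearest is A at 59.7 km.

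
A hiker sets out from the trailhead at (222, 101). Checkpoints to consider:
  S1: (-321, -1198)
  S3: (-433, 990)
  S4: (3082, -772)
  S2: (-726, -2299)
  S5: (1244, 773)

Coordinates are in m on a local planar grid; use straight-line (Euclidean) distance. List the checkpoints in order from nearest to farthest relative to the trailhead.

Distances from the trailhead:
S3 (-433, 990): 1104.2 m
S5 (1244, 773): 1223.1 m
S1 (-321, -1198): 1407.9 m
S2 (-726, -2299): 2580.4 m
S4 (3082, -772): 2990.3 m

S3, S5, S1, S2, S4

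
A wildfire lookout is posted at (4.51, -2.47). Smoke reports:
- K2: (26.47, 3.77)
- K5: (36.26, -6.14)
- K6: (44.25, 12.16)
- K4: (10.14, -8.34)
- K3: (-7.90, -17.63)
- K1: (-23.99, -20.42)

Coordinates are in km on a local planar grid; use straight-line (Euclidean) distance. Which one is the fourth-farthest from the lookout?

K2

Distances from the lookout ((4.51, -2.47)):
K6: 42.3 km
K1: 33.7 km
K5: 32.0 km
K2: 22.8 km
K3: 19.6 km
K4: 8.1 km
The fourth-farthest is K2 at 22.8 km.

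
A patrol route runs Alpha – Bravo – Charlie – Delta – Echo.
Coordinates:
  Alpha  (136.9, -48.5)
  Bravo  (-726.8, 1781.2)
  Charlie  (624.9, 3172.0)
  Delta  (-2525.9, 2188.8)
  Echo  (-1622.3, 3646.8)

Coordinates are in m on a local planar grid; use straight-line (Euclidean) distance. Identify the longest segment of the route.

Charlie–Delta

Leg distances:
Alpha→Bravo: 2023.3 m
Bravo→Charlie: 1939.4 m
Charlie→Delta: 3300.6 m
Delta→Echo: 1715.3 m
The longest leg is Charlie–Delta at 3300.6 m.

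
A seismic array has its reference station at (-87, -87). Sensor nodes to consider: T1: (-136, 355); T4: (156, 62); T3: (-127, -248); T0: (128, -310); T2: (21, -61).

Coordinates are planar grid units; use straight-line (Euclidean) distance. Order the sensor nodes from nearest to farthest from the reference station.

Distances from the reference station:
T2 (21, -61): 111.1
T3 (-127, -248): 165.9
T4 (156, 62): 285.0
T0 (128, -310): 309.8
T1 (-136, 355): 444.7

T2, T3, T4, T0, T1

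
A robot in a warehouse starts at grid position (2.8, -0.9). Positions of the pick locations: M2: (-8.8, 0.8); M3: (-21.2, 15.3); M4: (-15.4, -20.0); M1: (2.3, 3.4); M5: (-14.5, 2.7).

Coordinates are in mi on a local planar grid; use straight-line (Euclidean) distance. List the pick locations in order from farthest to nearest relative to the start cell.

M3, M4, M5, M2, M1

Distances from the start cell:
M3 (-21.2, 15.3): 29.0 mi
M4 (-15.4, -20.0): 26.4 mi
M5 (-14.5, 2.7): 17.7 mi
M2 (-8.8, 0.8): 11.7 mi
M1 (2.3, 3.4): 4.3 mi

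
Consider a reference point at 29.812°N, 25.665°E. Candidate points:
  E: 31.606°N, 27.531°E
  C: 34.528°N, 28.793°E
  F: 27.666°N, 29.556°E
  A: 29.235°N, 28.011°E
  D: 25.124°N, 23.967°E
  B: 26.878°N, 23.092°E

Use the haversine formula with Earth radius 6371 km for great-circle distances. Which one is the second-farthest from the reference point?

Distances from the reference point (29.812°N, 25.665°E):
C: 601.3 km
D: 547.5 km
F: 448.1 km
B: 412.1 km
E: 267.6 km
A: 235.9 km
The second-farthest is D at 547.5 km.

D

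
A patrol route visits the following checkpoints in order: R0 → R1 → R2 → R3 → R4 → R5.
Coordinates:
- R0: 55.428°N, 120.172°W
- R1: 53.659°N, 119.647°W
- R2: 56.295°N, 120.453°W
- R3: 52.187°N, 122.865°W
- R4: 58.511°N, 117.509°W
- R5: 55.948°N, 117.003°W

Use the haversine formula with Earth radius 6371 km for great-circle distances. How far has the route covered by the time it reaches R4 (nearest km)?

Leg distances:
R0→R1: 199.6 km  (cumulative 199.6 km)
R1→R2: 297.6 km  (cumulative 497.2 km)
R2→R3: 482.9 km  (cumulative 980.0 km)
R3→R4: 779.9 km  (cumulative 1759.9 km)
Cumulative distance at R4 ≈ 1760 km.

1760 km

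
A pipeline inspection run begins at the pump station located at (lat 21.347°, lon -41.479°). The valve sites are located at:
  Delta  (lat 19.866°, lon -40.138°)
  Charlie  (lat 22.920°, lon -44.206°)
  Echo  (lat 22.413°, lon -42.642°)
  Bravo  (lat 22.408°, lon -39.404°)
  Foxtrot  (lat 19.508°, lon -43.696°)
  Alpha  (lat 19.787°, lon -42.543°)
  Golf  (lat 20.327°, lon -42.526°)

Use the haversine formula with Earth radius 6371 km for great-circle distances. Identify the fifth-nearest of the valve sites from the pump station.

Bravo

Distance to each, sorted:
Golf: 157.2 km
Echo: 168.7 km
Alpha: 205.8 km
Delta: 215.9 km
Bravo: 244.5 km
Foxtrot: 308.5 km
Charlie: 330.9 km
The fifth-nearest is Bravo at 244.5 km.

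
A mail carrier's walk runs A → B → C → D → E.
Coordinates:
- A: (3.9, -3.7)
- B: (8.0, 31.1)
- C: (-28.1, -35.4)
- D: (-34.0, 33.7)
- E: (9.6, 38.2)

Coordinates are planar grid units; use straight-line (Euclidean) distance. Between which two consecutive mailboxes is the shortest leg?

Leg distances:
A→B: 35.0
B→C: 75.7
C→D: 69.4
D→E: 43.8
The shortest leg is A–B at 35.0.

A–B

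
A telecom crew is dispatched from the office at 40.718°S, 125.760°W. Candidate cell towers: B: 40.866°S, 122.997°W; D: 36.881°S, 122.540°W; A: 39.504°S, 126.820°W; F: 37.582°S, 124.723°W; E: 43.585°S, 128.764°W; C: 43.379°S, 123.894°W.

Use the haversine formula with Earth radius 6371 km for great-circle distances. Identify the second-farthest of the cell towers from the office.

E

Distance to each, sorted:
D: 509.7 km
E: 403.6 km
F: 360.0 km
C: 333.6 km
B: 233.2 km
A: 162.3 km
The second-farthest is E at 403.6 km.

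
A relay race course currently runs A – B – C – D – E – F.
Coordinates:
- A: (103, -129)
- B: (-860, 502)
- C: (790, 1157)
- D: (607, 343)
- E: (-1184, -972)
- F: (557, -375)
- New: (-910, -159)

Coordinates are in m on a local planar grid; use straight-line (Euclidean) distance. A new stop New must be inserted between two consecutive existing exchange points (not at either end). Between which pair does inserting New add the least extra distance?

Added distance for inserting New between each consecutive pair:
A–B: 525.0 m
B–C: 1037.5 m
C–D: 2913.4 m
D–E: 233.9 m
E–F: 500.2 m
Smallest added distance is 233.9 m, inserting between D and E.

between D and E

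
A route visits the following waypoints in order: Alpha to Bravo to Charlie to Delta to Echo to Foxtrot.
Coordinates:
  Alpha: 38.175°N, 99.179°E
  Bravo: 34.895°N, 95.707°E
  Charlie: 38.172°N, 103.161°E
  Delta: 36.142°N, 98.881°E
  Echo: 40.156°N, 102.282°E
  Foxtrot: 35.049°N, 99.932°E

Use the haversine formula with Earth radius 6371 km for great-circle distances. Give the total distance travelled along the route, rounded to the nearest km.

Leg distances:
Alpha→Bravo: 478.7 km  (cumulative 478.7 km)
Bravo→Charlie: 758.8 km  (cumulative 1237.5 km)
Charlie→Delta: 441.3 km  (cumulative 1678.8 km)
Delta→Echo: 536.2 km  (cumulative 2215.1 km)
Echo→Foxtrot: 604.4 km  (cumulative 2819.4 km)
Total route length ≈ 2819 km.

2819 km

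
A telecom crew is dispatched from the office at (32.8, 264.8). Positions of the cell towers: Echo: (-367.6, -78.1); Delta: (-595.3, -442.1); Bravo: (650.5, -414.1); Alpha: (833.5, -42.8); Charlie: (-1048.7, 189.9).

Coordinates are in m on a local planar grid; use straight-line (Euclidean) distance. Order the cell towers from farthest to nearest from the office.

Charlie, Delta, Bravo, Alpha, Echo

Distance from the office at (32.8, 264.8) to each:
Charlie (-1048.7, 189.9): 1084.1 m
Delta (-595.3, -442.1): 945.6 m
Bravo (650.5, -414.1): 917.9 m
Alpha (833.5, -42.8): 857.8 m
Echo (-367.6, -78.1): 527.2 m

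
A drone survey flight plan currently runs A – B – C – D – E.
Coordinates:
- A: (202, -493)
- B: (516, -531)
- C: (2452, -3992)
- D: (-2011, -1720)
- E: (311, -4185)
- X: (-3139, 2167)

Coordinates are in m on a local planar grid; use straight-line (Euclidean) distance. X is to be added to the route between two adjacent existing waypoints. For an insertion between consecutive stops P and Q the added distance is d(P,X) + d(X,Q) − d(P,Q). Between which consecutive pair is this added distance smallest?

between C and D

Added distance for inserting X between each consecutive pair:
A–B: 8497.2 m
B–C: 8895.5 m
C–D: 7357.5 m
D–E: 7889.4 m
Smallest added distance is 7357.5 m, inserting between C and D.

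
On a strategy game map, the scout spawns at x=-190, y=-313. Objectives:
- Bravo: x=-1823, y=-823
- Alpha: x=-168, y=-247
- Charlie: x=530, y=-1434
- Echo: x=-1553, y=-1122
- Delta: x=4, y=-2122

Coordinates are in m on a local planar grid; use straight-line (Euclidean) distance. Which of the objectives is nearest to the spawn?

Alpha

Distances from the spawn (x=-190, y=-313):
Alpha: 69.6 m
Charlie: 1332.3 m
Echo: 1585.0 m
Bravo: 1710.8 m
Delta: 1819.4 m
The nearest is Alpha at 69.6 m.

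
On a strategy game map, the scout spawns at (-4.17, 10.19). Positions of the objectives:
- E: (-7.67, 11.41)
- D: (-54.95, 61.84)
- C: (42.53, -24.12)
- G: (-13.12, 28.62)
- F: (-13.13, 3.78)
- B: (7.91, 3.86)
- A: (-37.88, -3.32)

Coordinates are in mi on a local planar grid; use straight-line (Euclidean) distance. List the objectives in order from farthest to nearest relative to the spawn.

Distances from the spawn:
D (-54.95, 61.84): 72.4 mi
C (42.53, -24.12): 57.9 mi
A (-37.88, -3.32): 36.3 mi
G (-13.12, 28.62): 20.5 mi
B (7.91, 3.86): 13.6 mi
F (-13.13, 3.78): 11.0 mi
E (-7.67, 11.41): 3.7 mi

D, C, A, G, B, F, E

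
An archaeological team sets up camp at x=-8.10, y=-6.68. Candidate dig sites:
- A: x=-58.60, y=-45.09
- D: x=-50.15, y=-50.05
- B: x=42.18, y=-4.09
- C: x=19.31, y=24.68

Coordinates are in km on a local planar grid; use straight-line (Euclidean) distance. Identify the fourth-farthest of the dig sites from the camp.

C

Distance to each, sorted:
A: 63.4 km
D: 60.4 km
B: 50.3 km
C: 41.7 km
The fourth-farthest is C at 41.7 km.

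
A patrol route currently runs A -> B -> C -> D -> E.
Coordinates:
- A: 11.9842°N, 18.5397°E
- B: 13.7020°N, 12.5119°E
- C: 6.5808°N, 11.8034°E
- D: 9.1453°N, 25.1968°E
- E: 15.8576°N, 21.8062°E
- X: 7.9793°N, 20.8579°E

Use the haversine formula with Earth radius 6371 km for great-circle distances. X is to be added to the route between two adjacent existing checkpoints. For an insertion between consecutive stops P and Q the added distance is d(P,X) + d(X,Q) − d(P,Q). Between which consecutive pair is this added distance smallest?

Added distance for inserting X between each consecutive pair:
A–B: 943.0 km
B–C: 1326.3 km
C–D: 2.7 km
D–E: 544.4 km
Smallest added distance is 2.7 km, inserting between C and D.

between C and D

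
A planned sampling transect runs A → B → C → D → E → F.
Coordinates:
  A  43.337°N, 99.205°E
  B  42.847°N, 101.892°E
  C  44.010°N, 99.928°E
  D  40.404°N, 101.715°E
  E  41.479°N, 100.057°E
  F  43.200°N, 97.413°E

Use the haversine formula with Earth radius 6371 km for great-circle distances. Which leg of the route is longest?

C–D

Leg distances:
A→B: 224.9 km
B→C: 204.6 km
C→D: 427.1 km
D→E: 183.5 km
E→F: 289.5 km
The longest leg is C–D at 427.1 km.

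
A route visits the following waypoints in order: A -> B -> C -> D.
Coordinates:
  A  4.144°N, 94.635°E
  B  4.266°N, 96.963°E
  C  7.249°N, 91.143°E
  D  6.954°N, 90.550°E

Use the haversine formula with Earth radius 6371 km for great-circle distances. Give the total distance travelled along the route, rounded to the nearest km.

1056 km

Leg distances:
A→B: 258.5 km  (cumulative 258.5 km)
B→C: 724.2 km  (cumulative 982.8 km)
C→D: 73.2 km  (cumulative 1055.9 km)
Total route length ≈ 1056 km.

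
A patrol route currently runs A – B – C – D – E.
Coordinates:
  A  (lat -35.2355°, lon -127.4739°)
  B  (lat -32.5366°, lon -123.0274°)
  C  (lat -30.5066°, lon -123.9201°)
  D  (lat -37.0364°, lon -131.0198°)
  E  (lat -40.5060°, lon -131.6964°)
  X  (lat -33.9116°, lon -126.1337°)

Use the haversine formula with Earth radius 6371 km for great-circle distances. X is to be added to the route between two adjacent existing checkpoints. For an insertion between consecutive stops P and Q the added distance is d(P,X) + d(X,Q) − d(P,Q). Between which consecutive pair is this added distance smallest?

Added distance for inserting X between each consecutive pair:
A–B: 10.2 km
B–C: 517.9 km
C–D: 16.5 km
D–E: 1055.1 km
Smallest added distance is 10.2 km, inserting between A and B.

between A and B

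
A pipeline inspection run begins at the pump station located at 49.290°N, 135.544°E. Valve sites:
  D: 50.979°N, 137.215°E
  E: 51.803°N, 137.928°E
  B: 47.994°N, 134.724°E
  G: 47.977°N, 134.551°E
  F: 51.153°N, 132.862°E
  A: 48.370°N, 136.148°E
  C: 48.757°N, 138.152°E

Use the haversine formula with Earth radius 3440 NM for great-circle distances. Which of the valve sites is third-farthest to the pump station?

Distance to each, sorted:
E: 176.2 NM
F: 152.1 NM
D: 120.1 NM
C: 107.5 NM
G: 88.1 NM
B: 84.3 NM
A: 60.2 NM
The third-farthest is D at 120.1 NM.

D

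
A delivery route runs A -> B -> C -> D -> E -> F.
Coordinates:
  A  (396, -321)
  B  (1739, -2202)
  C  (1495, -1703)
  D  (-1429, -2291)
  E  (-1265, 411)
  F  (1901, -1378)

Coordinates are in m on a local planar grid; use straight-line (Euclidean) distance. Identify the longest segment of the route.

Leg distances:
A→B: 2311.2 m
B→C: 555.5 m
C→D: 2982.5 m
D→E: 2707.0 m
E→F: 3636.5 m
The longest leg is E–F at 3636.5 m.

E–F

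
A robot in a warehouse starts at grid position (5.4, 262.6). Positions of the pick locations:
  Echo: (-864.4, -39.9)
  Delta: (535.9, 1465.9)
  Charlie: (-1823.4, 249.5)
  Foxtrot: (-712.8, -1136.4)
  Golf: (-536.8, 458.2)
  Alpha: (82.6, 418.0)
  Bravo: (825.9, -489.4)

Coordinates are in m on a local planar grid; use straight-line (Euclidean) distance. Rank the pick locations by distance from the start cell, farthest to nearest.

Computing each straight-line distance from (5.4, 262.6):
Charlie (-1823.4, 249.5): 1828.8 m
Foxtrot (-712.8, -1136.4): 1572.6 m
Delta (535.9, 1465.9): 1315.1 m
Bravo (825.9, -489.4): 1113.0 m
Echo (-864.4, -39.9): 920.9 m
Golf (-536.8, 458.2): 576.4 m
Alpha (82.6, 418.0): 173.5 m

Charlie, Foxtrot, Delta, Bravo, Echo, Golf, Alpha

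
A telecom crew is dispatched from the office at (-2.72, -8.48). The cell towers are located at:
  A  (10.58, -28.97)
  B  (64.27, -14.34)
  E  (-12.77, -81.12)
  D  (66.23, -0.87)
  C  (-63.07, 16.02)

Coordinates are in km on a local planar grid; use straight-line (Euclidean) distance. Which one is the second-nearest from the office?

Distances from the office ((-2.72, -8.48)):
A: 24.4 km
C: 65.1 km
B: 67.2 km
D: 69.4 km
E: 73.3 km
The second-nearest is C at 65.1 km.

C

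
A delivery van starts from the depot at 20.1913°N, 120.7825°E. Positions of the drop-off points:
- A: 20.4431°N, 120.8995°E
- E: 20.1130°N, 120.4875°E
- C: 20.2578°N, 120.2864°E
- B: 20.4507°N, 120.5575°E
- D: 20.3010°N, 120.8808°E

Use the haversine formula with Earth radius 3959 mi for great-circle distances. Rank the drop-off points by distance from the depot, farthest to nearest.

C, B, E, A, D

Distances from the depot:
C 20.2578°N, 120.2864°E: 32.5 mi
B 20.4507°N, 120.5575°E: 23.1 mi
E 20.1130°N, 120.4875°E: 19.9 mi
A 20.4431°N, 120.8995°E: 19.0 mi
D 20.3010°N, 120.8808°E: 9.9 mi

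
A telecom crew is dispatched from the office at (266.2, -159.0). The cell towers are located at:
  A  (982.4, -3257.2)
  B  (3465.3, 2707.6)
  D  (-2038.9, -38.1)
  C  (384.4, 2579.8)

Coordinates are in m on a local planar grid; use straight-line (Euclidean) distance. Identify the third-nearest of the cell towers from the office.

A

Distances from the office ((266.2, -159.0)):
D: 2308.3 m
C: 2741.3 m
A: 3179.9 m
B: 4295.5 m
The third-nearest is A at 3179.9 m.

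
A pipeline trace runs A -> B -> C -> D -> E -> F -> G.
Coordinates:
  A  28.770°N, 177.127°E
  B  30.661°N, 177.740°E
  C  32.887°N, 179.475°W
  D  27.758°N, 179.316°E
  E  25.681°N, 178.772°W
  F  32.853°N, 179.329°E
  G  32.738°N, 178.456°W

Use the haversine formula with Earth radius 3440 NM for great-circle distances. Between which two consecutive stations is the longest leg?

E–F

Leg distances:
A→B: 117.9 NM
B→C: 195.1 NM
C→D: 314.2 NM
D→E: 161.4 NM
E→F: 441.9 NM
F→G: 112.0 NM
The longest leg is E–F at 441.9 NM.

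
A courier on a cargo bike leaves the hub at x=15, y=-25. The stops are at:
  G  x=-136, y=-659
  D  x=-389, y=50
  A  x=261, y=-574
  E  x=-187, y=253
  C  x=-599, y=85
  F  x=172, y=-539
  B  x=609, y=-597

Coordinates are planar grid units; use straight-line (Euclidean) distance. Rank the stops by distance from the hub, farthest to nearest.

B, G, C, A, F, D, E

Distances from the hub:
B x=609, y=-597: 824.6
G x=-136, y=-659: 651.7
C x=-599, y=85: 623.8
A x=261, y=-574: 601.6
F x=172, y=-539: 537.4
D x=-389, y=50: 410.9
E x=-187, y=253: 343.6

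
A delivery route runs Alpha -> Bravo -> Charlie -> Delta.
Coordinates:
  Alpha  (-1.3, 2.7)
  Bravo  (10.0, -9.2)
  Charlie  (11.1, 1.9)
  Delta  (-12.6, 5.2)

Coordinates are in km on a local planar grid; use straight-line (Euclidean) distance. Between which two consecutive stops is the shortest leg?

Bravo–Charlie

Leg distances:
Alpha→Bravo: 16.4 km
Bravo→Charlie: 11.2 km
Charlie→Delta: 23.9 km
The shortest leg is Bravo–Charlie at 11.2 km.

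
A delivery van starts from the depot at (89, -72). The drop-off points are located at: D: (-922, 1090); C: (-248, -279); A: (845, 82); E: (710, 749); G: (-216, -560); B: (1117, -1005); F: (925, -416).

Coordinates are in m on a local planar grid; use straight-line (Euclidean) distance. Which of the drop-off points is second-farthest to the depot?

B

Distances from the depot ((89, -72)):
D: 1540.2 m
B: 1388.3 m
E: 1029.4 m
F: 904.0 m
A: 771.5 m
G: 575.5 m
C: 395.5 m
The second-farthest is B at 1388.3 m.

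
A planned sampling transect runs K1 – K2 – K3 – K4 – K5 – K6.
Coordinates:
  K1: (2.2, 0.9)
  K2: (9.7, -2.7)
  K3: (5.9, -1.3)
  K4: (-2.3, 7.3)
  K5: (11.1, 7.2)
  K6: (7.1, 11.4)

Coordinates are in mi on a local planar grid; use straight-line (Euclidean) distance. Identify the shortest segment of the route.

Leg distances:
K1→K2: 8.3 mi
K2→K3: 4.0 mi
K3→K4: 11.9 mi
K4→K5: 13.4 mi
K5→K6: 5.8 mi
The shortest leg is K2–K3 at 4.0 mi.

K2–K3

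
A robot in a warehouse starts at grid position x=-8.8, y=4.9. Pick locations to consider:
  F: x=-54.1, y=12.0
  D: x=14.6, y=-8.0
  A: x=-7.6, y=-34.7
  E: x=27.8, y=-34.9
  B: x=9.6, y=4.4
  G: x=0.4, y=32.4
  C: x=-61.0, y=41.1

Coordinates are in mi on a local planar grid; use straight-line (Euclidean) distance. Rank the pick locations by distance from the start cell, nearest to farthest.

Distances from the start cell:
B x=9.6, y=4.4: 18.4 mi
D x=14.6, y=-8.0: 26.7 mi
G x=0.4, y=32.4: 29.0 mi
A x=-7.6, y=-34.7: 39.6 mi
F x=-54.1, y=12.0: 45.9 mi
E x=27.8, y=-34.9: 54.1 mi
C x=-61.0, y=41.1: 63.5 mi

B, D, G, A, F, E, C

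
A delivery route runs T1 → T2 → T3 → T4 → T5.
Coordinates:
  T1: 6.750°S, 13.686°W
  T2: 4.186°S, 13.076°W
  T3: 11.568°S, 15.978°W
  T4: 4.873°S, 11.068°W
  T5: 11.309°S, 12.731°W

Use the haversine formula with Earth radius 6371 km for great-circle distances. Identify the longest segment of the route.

Leg distances:
T1→T2: 293.0 km
T2→T3: 880.8 km
T3→T4: 919.7 km
T4→T5: 738.7 km
The longest leg is T3–T4 at 919.7 km.

T3–T4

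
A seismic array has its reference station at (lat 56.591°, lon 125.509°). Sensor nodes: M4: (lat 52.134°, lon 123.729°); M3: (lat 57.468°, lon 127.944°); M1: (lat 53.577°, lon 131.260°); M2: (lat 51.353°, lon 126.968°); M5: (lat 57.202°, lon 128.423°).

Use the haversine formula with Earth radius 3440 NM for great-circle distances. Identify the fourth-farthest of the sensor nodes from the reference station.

Distance to each, sorted:
M2: 318.7 NM
M4: 274.7 NM
M1: 267.8 NM
M5: 102.3 NM
M3: 95.4 NM
The fourth-farthest is M5 at 102.3 NM.

M5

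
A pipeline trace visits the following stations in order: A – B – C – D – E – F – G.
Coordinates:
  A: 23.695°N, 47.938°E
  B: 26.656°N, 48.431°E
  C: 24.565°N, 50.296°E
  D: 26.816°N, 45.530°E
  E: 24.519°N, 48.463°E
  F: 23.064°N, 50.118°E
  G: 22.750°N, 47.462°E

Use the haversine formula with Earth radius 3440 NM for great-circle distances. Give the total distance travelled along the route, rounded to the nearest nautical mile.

Leg distances:
A→B: 179.8 NM  (cumulative 179.8 NM)
B→C: 161.1 NM  (cumulative 340.9 NM)
C→D: 291.1 NM  (cumulative 632.0 NM)
D→E: 210.2 NM  (cumulative 842.2 NM)
E→F: 126.1 NM  (cumulative 968.3 NM)
F→G: 148.1 NM  (cumulative 1116.4 NM)
Total route length ≈ 1116 NM.

1116 NM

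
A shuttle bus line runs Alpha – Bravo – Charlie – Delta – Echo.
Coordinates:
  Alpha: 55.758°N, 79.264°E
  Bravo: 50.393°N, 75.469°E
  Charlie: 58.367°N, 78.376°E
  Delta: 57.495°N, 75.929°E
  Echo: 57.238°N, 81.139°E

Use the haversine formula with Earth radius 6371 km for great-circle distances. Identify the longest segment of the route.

Leg distances:
Alpha→Bravo: 648.0 km
Bravo→Charlie: 906.2 km
Charlie→Delta: 174.0 km
Delta→Echo: 313.6 km
The longest leg is Bravo–Charlie at 906.2 km.

Bravo–Charlie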